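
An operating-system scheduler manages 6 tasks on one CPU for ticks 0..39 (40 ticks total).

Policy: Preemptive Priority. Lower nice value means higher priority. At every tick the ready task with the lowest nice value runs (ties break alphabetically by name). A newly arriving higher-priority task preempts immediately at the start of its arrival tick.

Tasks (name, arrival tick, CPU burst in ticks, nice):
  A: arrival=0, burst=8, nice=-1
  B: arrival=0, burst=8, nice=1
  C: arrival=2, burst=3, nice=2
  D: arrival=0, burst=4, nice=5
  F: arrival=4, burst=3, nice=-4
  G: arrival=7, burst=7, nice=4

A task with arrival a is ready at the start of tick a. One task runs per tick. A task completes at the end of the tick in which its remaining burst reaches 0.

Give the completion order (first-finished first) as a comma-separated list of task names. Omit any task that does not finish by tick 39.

completion order = F, A, B, C, G, D

t=0: ready={A,B,D} → run A
t=1: ready={A,B,D} → run A
t=2: ready={A,B,C,D} → run A
t=3: ready={A,B,C,D} → run A
t=4: ready={A,B,C,D,F} → run F
t=5: ready={A,B,C,D,F} → run F
t=6: ready={A,B,C,D,F} → run F
t=7: ready={A,B,C,D,G} → run A
t=8: ready={A,B,C,D,G} → run A
t=9: ready={A,B,C,D,G} → run A
t=10: ready={A,B,C,D,G} → run A
t=11: ready={B,C,D,G} → run B
t=12: ready={B,C,D,G} → run B
t=13: ready={B,C,D,G} → run B
t=14: ready={B,C,D,G} → run B
t=15: ready={B,C,D,G} → run B
t=16: ready={B,C,D,G} → run B
t=17: ready={B,C,D,G} → run B
t=18: ready={B,C,D,G} → run B
t=19: ready={C,D,G} → run C
t=20: ready={C,D,G} → run C
t=21: ready={C,D,G} → run C
t=22: ready={D,G} → run G
t=23: ready={D,G} → run G
t=24: ready={D,G} → run G
t=25: ready={D,G} → run G
t=26: ready={D,G} → run G
t=27: ready={D,G} → run G
t=28: ready={D,G} → run G
t=29: ready={D} → run D
t=30: ready={D} → run D
t=31: ready={D} → run D
t=32: ready={D} → run D
t=33: (idle)
t=34: (idle)
t=35: (idle)
t=36: (idle)
t=37: (idle)
t=38: (idle)
t=39: (idle)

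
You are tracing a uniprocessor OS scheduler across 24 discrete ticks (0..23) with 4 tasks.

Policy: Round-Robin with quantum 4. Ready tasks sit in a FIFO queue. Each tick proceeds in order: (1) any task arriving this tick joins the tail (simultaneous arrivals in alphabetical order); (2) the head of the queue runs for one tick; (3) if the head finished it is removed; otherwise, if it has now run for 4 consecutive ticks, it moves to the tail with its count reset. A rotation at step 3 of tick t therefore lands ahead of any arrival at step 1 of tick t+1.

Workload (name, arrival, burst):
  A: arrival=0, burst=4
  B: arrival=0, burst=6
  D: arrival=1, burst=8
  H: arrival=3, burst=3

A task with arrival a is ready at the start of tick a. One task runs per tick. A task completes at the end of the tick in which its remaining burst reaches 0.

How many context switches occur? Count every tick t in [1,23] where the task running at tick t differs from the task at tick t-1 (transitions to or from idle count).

t=0: queue=[A,B] q_used=0 → run A
t=1: queue=[A,B,D] q_used=1 → run A
t=2: queue=[A,B,D] q_used=2 → run A
t=3: queue=[A,B,D,H] q_used=3 → run A
t=4: queue=[B,D,H] q_used=0 → run B
t=5: queue=[B,D,H] q_used=1 → run B
t=6: queue=[B,D,H] q_used=2 → run B
t=7: queue=[B,D,H] q_used=3 → run B
t=8: queue=[D,H,B] q_used=0 → run D
t=9: queue=[D,H,B] q_used=1 → run D
t=10: queue=[D,H,B] q_used=2 → run D
t=11: queue=[D,H,B] q_used=3 → run D
t=12: queue=[H,B,D] q_used=0 → run H
t=13: queue=[H,B,D] q_used=1 → run H
t=14: queue=[H,B,D] q_used=2 → run H
t=15: queue=[B,D] q_used=0 → run B
t=16: queue=[B,D] q_used=1 → run B
t=17: queue=[D] q_used=0 → run D
t=18: queue=[D] q_used=1 → run D
t=19: queue=[D] q_used=2 → run D
t=20: queue=[D] q_used=3 → run D
t=21: (idle)
t=22: (idle)
t=23: (idle)

context switches = 6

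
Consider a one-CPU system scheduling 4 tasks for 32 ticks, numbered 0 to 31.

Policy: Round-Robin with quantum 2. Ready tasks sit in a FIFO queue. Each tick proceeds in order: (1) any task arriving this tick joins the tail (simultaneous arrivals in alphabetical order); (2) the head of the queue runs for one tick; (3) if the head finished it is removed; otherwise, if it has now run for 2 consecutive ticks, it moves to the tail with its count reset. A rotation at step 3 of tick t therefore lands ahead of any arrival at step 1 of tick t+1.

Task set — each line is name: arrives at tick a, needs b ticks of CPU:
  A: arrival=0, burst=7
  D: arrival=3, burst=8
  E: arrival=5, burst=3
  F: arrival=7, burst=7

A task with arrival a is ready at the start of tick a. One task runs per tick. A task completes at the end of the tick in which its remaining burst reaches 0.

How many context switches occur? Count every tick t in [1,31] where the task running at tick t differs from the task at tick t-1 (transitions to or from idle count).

t=0: queue=[A] q_used=0 → run A
t=1: queue=[A] q_used=1 → run A
t=2: queue=[A] q_used=0 → run A
t=3: queue=[A,D] q_used=1 → run A
t=4: queue=[D,A] q_used=0 → run D
t=5: queue=[D,A,E] q_used=1 → run D
t=6: queue=[A,E,D] q_used=0 → run A
t=7: queue=[A,E,D,F] q_used=1 → run A
t=8: queue=[E,D,F,A] q_used=0 → run E
t=9: queue=[E,D,F,A] q_used=1 → run E
t=10: queue=[D,F,A,E] q_used=0 → run D
t=11: queue=[D,F,A,E] q_used=1 → run D
t=12: queue=[F,A,E,D] q_used=0 → run F
t=13: queue=[F,A,E,D] q_used=1 → run F
t=14: queue=[A,E,D,F] q_used=0 → run A
t=15: queue=[E,D,F] q_used=0 → run E
t=16: queue=[D,F] q_used=0 → run D
t=17: queue=[D,F] q_used=1 → run D
t=18: queue=[F,D] q_used=0 → run F
t=19: queue=[F,D] q_used=1 → run F
t=20: queue=[D,F] q_used=0 → run D
t=21: queue=[D,F] q_used=1 → run D
t=22: queue=[F] q_used=0 → run F
t=23: queue=[F] q_used=1 → run F
t=24: queue=[F] q_used=0 → run F
t=25: (idle)
t=26: (idle)
t=27: (idle)
t=28: (idle)
t=29: (idle)
t=30: (idle)
t=31: (idle)

context switches = 12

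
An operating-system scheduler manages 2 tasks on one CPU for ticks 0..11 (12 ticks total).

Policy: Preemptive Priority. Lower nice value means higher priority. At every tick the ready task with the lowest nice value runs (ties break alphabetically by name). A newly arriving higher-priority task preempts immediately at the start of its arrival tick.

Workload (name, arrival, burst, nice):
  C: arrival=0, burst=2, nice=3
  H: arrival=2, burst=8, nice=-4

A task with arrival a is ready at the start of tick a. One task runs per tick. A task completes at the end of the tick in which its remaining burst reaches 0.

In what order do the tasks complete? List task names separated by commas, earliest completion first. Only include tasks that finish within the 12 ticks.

completion order = C, H

t=0: ready={C} → run C
t=1: ready={C} → run C
t=2: ready={H} → run H
t=3: ready={H} → run H
t=4: ready={H} → run H
t=5: ready={H} → run H
t=6: ready={H} → run H
t=7: ready={H} → run H
t=8: ready={H} → run H
t=9: ready={H} → run H
t=10: (idle)
t=11: (idle)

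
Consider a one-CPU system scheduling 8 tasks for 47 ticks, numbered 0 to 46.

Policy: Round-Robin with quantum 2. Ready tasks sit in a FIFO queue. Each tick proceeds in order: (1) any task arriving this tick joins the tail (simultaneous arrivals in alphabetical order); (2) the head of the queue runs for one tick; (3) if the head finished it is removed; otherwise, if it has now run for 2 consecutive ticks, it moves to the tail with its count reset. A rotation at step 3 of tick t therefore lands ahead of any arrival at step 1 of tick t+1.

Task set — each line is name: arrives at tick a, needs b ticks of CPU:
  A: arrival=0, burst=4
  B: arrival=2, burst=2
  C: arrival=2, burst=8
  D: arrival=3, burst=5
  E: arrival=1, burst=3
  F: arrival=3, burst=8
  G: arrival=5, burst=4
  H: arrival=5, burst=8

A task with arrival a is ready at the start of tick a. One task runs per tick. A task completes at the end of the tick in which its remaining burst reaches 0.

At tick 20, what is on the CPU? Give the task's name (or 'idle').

running at tick 20 = C

t=0: queue=[A] q_used=0 → run A
t=1: queue=[A,E] q_used=1 → run A
t=2: queue=[E,A,B,C] q_used=0 → run E
t=3: queue=[E,A,B,C,D,F] q_used=1 → run E
t=4: queue=[A,B,C,D,F,E] q_used=0 → run A
t=5: queue=[A,B,C,D,F,E,G,H] q_used=1 → run A
t=6: queue=[B,C,D,F,E,G,H] q_used=0 → run B
t=7: queue=[B,C,D,F,E,G,H] q_used=1 → run B
t=8: queue=[C,D,F,E,G,H] q_used=0 → run C
t=9: queue=[C,D,F,E,G,H] q_used=1 → run C
t=10: queue=[D,F,E,G,H,C] q_used=0 → run D
t=11: queue=[D,F,E,G,H,C] q_used=1 → run D
t=12: queue=[F,E,G,H,C,D] q_used=0 → run F
t=13: queue=[F,E,G,H,C,D] q_used=1 → run F
t=14: queue=[E,G,H,C,D,F] q_used=0 → run E
t=15: queue=[G,H,C,D,F] q_used=0 → run G
t=16: queue=[G,H,C,D,F] q_used=1 → run G
t=17: queue=[H,C,D,F,G] q_used=0 → run H
t=18: queue=[H,C,D,F,G] q_used=1 → run H
t=19: queue=[C,D,F,G,H] q_used=0 → run C
t=20: queue=[C,D,F,G,H] q_used=1 → run C
t=21: queue=[D,F,G,H,C] q_used=0 → run D
t=22: queue=[D,F,G,H,C] q_used=1 → run D
t=23: queue=[F,G,H,C,D] q_used=0 → run F
t=24: queue=[F,G,H,C,D] q_used=1 → run F
t=25: queue=[G,H,C,D,F] q_used=0 → run G
t=26: queue=[G,H,C,D,F] q_used=1 → run G
t=27: queue=[H,C,D,F] q_used=0 → run H
t=28: queue=[H,C,D,F] q_used=1 → run H
t=29: queue=[C,D,F,H] q_used=0 → run C
t=30: queue=[C,D,F,H] q_used=1 → run C
t=31: queue=[D,F,H,C] q_used=0 → run D
t=32: queue=[F,H,C] q_used=0 → run F
t=33: queue=[F,H,C] q_used=1 → run F
t=34: queue=[H,C,F] q_used=0 → run H
t=35: queue=[H,C,F] q_used=1 → run H
t=36: queue=[C,F,H] q_used=0 → run C
t=37: queue=[C,F,H] q_used=1 → run C
t=38: queue=[F,H] q_used=0 → run F
t=39: queue=[F,H] q_used=1 → run F
t=40: queue=[H] q_used=0 → run H
t=41: queue=[H] q_used=1 → run H
t=42: (idle)
t=43: (idle)
t=44: (idle)
t=45: (idle)
t=46: (idle)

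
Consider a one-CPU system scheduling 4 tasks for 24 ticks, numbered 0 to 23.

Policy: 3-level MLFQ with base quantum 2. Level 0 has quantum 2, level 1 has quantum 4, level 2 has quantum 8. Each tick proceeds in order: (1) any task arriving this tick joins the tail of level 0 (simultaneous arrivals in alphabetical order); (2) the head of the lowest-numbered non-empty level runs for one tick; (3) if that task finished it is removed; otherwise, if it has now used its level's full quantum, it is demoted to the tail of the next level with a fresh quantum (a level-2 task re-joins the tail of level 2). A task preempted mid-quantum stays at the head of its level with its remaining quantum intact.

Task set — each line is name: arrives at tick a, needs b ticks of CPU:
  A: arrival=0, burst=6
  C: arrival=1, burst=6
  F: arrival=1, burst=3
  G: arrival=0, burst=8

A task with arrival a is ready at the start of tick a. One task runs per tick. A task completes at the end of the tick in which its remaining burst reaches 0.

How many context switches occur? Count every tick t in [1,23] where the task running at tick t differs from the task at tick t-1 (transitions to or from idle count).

t=0: L0/L1/L2 = AG/-/- → run A
t=1: L0/L1/L2 = AGCF/-/- → run A
t=2: L0/L1/L2 = GCF/A/- → run G
t=3: L0/L1/L2 = GCF/A/- → run G
t=4: L0/L1/L2 = CF/AG/- → run C
t=5: L0/L1/L2 = CF/AG/- → run C
t=6: L0/L1/L2 = F/AGC/- → run F
t=7: L0/L1/L2 = F/AGC/- → run F
t=8: L0/L1/L2 = -/AGCF/- → run A
t=9: L0/L1/L2 = -/AGCF/- → run A
t=10: L0/L1/L2 = -/AGCF/- → run A
t=11: L0/L1/L2 = -/AGCF/- → run A
t=12: L0/L1/L2 = -/GCF/- → run G
t=13: L0/L1/L2 = -/GCF/- → run G
t=14: L0/L1/L2 = -/GCF/- → run G
t=15: L0/L1/L2 = -/GCF/- → run G
t=16: L0/L1/L2 = -/CF/G → run C
t=17: L0/L1/L2 = -/CF/G → run C
t=18: L0/L1/L2 = -/CF/G → run C
t=19: L0/L1/L2 = -/CF/G → run C
t=20: L0/L1/L2 = -/F/G → run F
t=21: L0/L1/L2 = -/-/G → run G
t=22: L0/L1/L2 = -/-/G → run G
t=23: (idle)

context switches = 9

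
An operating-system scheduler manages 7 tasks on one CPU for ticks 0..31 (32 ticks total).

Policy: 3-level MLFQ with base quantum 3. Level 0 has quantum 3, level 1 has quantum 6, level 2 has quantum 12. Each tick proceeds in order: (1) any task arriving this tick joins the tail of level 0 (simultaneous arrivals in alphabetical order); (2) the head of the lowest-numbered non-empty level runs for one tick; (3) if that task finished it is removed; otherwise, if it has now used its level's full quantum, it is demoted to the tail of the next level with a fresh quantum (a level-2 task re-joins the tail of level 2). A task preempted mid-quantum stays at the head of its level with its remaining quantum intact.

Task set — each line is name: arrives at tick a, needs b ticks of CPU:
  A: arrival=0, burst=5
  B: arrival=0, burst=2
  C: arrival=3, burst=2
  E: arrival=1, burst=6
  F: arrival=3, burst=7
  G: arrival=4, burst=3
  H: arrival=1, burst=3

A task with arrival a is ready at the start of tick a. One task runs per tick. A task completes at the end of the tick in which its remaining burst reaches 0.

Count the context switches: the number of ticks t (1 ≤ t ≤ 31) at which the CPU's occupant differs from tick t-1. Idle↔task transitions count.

t=0: L0/L1/L2 = AB/-/- → run A
t=1: L0/L1/L2 = ABEH/-/- → run A
t=2: L0/L1/L2 = ABEH/-/- → run A
t=3: L0/L1/L2 = BEHCF/A/- → run B
t=4: L0/L1/L2 = BEHCFG/A/- → run B
t=5: L0/L1/L2 = EHCFG/A/- → run E
t=6: L0/L1/L2 = EHCFG/A/- → run E
t=7: L0/L1/L2 = EHCFG/A/- → run E
t=8: L0/L1/L2 = HCFG/AE/- → run H
t=9: L0/L1/L2 = HCFG/AE/- → run H
t=10: L0/L1/L2 = HCFG/AE/- → run H
t=11: L0/L1/L2 = CFG/AE/- → run C
t=12: L0/L1/L2 = CFG/AE/- → run C
t=13: L0/L1/L2 = FG/AE/- → run F
t=14: L0/L1/L2 = FG/AE/- → run F
t=15: L0/L1/L2 = FG/AE/- → run F
t=16: L0/L1/L2 = G/AEF/- → run G
t=17: L0/L1/L2 = G/AEF/- → run G
t=18: L0/L1/L2 = G/AEF/- → run G
t=19: L0/L1/L2 = -/AEF/- → run A
t=20: L0/L1/L2 = -/AEF/- → run A
t=21: L0/L1/L2 = -/EF/- → run E
t=22: L0/L1/L2 = -/EF/- → run E
t=23: L0/L1/L2 = -/EF/- → run E
t=24: L0/L1/L2 = -/F/- → run F
t=25: L0/L1/L2 = -/F/- → run F
t=26: L0/L1/L2 = -/F/- → run F
t=27: L0/L1/L2 = -/F/- → run F
t=28: (idle)
t=29: (idle)
t=30: (idle)
t=31: (idle)

context switches = 10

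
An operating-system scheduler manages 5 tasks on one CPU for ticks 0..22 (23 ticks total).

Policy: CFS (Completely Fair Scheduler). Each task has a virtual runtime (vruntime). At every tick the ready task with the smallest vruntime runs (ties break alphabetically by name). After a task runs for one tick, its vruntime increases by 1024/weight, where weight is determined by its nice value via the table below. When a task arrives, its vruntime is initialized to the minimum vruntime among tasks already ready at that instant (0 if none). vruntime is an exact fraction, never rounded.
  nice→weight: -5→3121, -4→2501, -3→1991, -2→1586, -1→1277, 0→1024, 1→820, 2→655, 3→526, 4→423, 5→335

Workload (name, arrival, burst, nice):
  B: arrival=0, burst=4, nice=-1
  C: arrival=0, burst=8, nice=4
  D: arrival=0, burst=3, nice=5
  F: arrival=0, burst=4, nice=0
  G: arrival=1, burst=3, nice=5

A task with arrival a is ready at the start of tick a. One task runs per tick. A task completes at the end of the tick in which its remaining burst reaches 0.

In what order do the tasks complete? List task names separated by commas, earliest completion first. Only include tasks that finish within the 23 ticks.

t=0: vr[B=0 C=0 D=0 F=0] → run B
t=1: vr[B=1024/1277 C=0 D=0 F=0 G=0] → run C
t=2: vr[B=1024/1277 C=1024/423 D=0 F=0 G=0] → run D
t=3: vr[B=1024/1277 C=1024/423 D=1024/335 F=0 G=0] → run F
t=4: vr[B=1024/1277 C=1024/423 D=1024/335 F=1 G=0] → run G
t=5: vr[B=1024/1277 C=1024/423 D=1024/335 F=1 G=1024/335] → run B
t=6: vr[B=2048/1277 C=1024/423 D=1024/335 F=1 G=1024/335] → run F
t=7: vr[B=2048/1277 C=1024/423 D=1024/335 F=2 G=1024/335] → run B
t=8: vr[B=3072/1277 C=1024/423 D=1024/335 F=2 G=1024/335] → run F
t=9: vr[B=3072/1277 C=1024/423 D=1024/335 F=3 G=1024/335] → run B
t=10: vr[C=1024/423 D=1024/335 F=3 G=1024/335] → run C
t=11: vr[C=2048/423 D=1024/335 F=3 G=1024/335] → run F
t=12: vr[C=2048/423 D=1024/335 G=1024/335] → run D
t=13: vr[C=2048/423 D=2048/335 G=1024/335] → run G
t=14: vr[C=2048/423 D=2048/335 G=2048/335] → run C
t=15: vr[C=1024/141 D=2048/335 G=2048/335] → run D
t=16: vr[C=1024/141 G=2048/335] → run G
t=17: vr[C=1024/141] → run C
t=18: vr[C=4096/423] → run C
t=19: vr[C=5120/423] → run C
t=20: vr[C=2048/141] → run C
t=21: vr[C=7168/423] → run C
t=22: (idle)

completion order = B, F, D, G, C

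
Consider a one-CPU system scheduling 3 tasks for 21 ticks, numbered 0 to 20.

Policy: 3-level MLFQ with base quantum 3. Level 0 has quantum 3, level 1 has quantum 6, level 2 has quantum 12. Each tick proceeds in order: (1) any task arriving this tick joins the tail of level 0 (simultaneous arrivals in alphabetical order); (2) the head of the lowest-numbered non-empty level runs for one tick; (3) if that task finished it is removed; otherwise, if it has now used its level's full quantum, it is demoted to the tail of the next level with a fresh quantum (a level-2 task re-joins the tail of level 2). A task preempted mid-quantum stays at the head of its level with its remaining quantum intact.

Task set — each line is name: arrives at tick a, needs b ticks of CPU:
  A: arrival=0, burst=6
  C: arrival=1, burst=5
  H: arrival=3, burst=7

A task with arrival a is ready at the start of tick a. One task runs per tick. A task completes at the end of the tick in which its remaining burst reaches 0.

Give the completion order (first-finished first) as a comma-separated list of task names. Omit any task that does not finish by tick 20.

completion order = A, C, H

t=0: L0/L1/L2 = A/-/- → run A
t=1: L0/L1/L2 = AC/-/- → run A
t=2: L0/L1/L2 = AC/-/- → run A
t=3: L0/L1/L2 = CH/A/- → run C
t=4: L0/L1/L2 = CH/A/- → run C
t=5: L0/L1/L2 = CH/A/- → run C
t=6: L0/L1/L2 = H/AC/- → run H
t=7: L0/L1/L2 = H/AC/- → run H
t=8: L0/L1/L2 = H/AC/- → run H
t=9: L0/L1/L2 = -/ACH/- → run A
t=10: L0/L1/L2 = -/ACH/- → run A
t=11: L0/L1/L2 = -/ACH/- → run A
t=12: L0/L1/L2 = -/CH/- → run C
t=13: L0/L1/L2 = -/CH/- → run C
t=14: L0/L1/L2 = -/H/- → run H
t=15: L0/L1/L2 = -/H/- → run H
t=16: L0/L1/L2 = -/H/- → run H
t=17: L0/L1/L2 = -/H/- → run H
t=18: (idle)
t=19: (idle)
t=20: (idle)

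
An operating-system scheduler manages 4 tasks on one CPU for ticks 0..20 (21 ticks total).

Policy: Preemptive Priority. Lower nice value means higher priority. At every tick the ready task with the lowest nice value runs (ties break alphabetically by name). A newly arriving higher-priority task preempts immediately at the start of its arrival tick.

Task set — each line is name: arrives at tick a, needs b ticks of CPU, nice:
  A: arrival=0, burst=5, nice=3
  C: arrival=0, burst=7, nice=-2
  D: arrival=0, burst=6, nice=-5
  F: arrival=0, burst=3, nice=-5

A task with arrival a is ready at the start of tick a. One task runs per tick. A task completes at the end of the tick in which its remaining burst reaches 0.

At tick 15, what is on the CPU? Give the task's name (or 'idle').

t=0: ready={A,C,D,F} → run D
t=1: ready={A,C,D,F} → run D
t=2: ready={A,C,D,F} → run D
t=3: ready={A,C,D,F} → run D
t=4: ready={A,C,D,F} → run D
t=5: ready={A,C,D,F} → run D
t=6: ready={A,C,F} → run F
t=7: ready={A,C,F} → run F
t=8: ready={A,C,F} → run F
t=9: ready={A,C} → run C
t=10: ready={A,C} → run C
t=11: ready={A,C} → run C
t=12: ready={A,C} → run C
t=13: ready={A,C} → run C
t=14: ready={A,C} → run C
t=15: ready={A,C} → run C
t=16: ready={A} → run A
t=17: ready={A} → run A
t=18: ready={A} → run A
t=19: ready={A} → run A
t=20: ready={A} → run A

running at tick 15 = C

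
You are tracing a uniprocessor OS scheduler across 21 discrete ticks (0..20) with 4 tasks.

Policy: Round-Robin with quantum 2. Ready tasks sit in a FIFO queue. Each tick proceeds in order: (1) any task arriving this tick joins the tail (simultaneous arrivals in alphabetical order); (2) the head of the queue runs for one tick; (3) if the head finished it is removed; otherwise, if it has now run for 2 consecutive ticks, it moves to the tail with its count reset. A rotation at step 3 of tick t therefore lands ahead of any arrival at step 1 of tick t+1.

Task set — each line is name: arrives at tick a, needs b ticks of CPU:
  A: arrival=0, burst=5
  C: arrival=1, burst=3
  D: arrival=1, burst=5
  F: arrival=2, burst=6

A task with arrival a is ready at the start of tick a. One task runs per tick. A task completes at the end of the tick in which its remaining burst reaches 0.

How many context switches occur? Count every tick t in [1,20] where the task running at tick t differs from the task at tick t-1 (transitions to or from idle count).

t=0: queue=[A] q_used=0 → run A
t=1: queue=[A,C,D] q_used=1 → run A
t=2: queue=[C,D,A,F] q_used=0 → run C
t=3: queue=[C,D,A,F] q_used=1 → run C
t=4: queue=[D,A,F,C] q_used=0 → run D
t=5: queue=[D,A,F,C] q_used=1 → run D
t=6: queue=[A,F,C,D] q_used=0 → run A
t=7: queue=[A,F,C,D] q_used=1 → run A
t=8: queue=[F,C,D,A] q_used=0 → run F
t=9: queue=[F,C,D,A] q_used=1 → run F
t=10: queue=[C,D,A,F] q_used=0 → run C
t=11: queue=[D,A,F] q_used=0 → run D
t=12: queue=[D,A,F] q_used=1 → run D
t=13: queue=[A,F,D] q_used=0 → run A
t=14: queue=[F,D] q_used=0 → run F
t=15: queue=[F,D] q_used=1 → run F
t=16: queue=[D,F] q_used=0 → run D
t=17: queue=[F] q_used=0 → run F
t=18: queue=[F] q_used=1 → run F
t=19: (idle)
t=20: (idle)

context switches = 11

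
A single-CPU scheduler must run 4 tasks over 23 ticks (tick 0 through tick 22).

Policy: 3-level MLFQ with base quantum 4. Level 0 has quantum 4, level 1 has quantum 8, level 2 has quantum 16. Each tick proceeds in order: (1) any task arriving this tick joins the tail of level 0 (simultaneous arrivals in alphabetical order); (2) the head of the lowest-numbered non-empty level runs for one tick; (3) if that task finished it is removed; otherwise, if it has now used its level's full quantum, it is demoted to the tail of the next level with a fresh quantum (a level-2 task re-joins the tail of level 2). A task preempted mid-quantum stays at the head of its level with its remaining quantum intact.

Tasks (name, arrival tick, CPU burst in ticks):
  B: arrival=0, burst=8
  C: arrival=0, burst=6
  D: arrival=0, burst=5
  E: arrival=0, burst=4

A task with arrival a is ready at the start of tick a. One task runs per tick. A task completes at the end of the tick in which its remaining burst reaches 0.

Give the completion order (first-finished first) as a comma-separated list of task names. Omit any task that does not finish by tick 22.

t=0: L0/L1/L2 = BCDE/-/- → run B
t=1: L0/L1/L2 = BCDE/-/- → run B
t=2: L0/L1/L2 = BCDE/-/- → run B
t=3: L0/L1/L2 = BCDE/-/- → run B
t=4: L0/L1/L2 = CDE/B/- → run C
t=5: L0/L1/L2 = CDE/B/- → run C
t=6: L0/L1/L2 = CDE/B/- → run C
t=7: L0/L1/L2 = CDE/B/- → run C
t=8: L0/L1/L2 = DE/BC/- → run D
t=9: L0/L1/L2 = DE/BC/- → run D
t=10: L0/L1/L2 = DE/BC/- → run D
t=11: L0/L1/L2 = DE/BC/- → run D
t=12: L0/L1/L2 = E/BCD/- → run E
t=13: L0/L1/L2 = E/BCD/- → run E
t=14: L0/L1/L2 = E/BCD/- → run E
t=15: L0/L1/L2 = E/BCD/- → run E
t=16: L0/L1/L2 = -/BCD/- → run B
t=17: L0/L1/L2 = -/BCD/- → run B
t=18: L0/L1/L2 = -/BCD/- → run B
t=19: L0/L1/L2 = -/BCD/- → run B
t=20: L0/L1/L2 = -/CD/- → run C
t=21: L0/L1/L2 = -/CD/- → run C
t=22: L0/L1/L2 = -/D/- → run D

completion order = E, B, C, D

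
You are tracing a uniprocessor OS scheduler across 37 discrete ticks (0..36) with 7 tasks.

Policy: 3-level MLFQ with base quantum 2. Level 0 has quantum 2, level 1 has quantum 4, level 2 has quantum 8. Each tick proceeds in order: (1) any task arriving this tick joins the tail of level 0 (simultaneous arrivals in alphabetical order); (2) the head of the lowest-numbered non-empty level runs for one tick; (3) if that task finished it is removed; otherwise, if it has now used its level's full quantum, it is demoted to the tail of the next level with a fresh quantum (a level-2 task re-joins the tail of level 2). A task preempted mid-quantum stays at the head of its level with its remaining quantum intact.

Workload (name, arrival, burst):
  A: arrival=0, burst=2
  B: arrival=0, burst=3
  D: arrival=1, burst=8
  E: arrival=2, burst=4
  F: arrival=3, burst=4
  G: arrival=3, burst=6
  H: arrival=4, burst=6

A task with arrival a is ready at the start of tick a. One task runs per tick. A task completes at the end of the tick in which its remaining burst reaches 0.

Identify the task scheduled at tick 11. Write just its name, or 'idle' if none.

t=0: L0/L1/L2 = AB/-/- → run A
t=1: L0/L1/L2 = ABD/-/- → run A
t=2: L0/L1/L2 = BDE/-/- → run B
t=3: L0/L1/L2 = BDEFG/-/- → run B
t=4: L0/L1/L2 = DEFGH/B/- → run D
t=5: L0/L1/L2 = DEFGH/B/- → run D
t=6: L0/L1/L2 = EFGH/BD/- → run E
t=7: L0/L1/L2 = EFGH/BD/- → run E
t=8: L0/L1/L2 = FGH/BDE/- → run F
t=9: L0/L1/L2 = FGH/BDE/- → run F
t=10: L0/L1/L2 = GH/BDEF/- → run G
t=11: L0/L1/L2 = GH/BDEF/- → run G
t=12: L0/L1/L2 = H/BDEFG/- → run H
t=13: L0/L1/L2 = H/BDEFG/- → run H
t=14: L0/L1/L2 = -/BDEFGH/- → run B
t=15: L0/L1/L2 = -/DEFGH/- → run D
t=16: L0/L1/L2 = -/DEFGH/- → run D
t=17: L0/L1/L2 = -/DEFGH/- → run D
t=18: L0/L1/L2 = -/DEFGH/- → run D
t=19: L0/L1/L2 = -/EFGH/D → run E
t=20: L0/L1/L2 = -/EFGH/D → run E
t=21: L0/L1/L2 = -/FGH/D → run F
t=22: L0/L1/L2 = -/FGH/D → run F
t=23: L0/L1/L2 = -/GH/D → run G
t=24: L0/L1/L2 = -/GH/D → run G
t=25: L0/L1/L2 = -/GH/D → run G
t=26: L0/L1/L2 = -/GH/D → run G
t=27: L0/L1/L2 = -/H/D → run H
t=28: L0/L1/L2 = -/H/D → run H
t=29: L0/L1/L2 = -/H/D → run H
t=30: L0/L1/L2 = -/H/D → run H
t=31: L0/L1/L2 = -/-/D → run D
t=32: L0/L1/L2 = -/-/D → run D
t=33: (idle)
t=34: (idle)
t=35: (idle)
t=36: (idle)

running at tick 11 = G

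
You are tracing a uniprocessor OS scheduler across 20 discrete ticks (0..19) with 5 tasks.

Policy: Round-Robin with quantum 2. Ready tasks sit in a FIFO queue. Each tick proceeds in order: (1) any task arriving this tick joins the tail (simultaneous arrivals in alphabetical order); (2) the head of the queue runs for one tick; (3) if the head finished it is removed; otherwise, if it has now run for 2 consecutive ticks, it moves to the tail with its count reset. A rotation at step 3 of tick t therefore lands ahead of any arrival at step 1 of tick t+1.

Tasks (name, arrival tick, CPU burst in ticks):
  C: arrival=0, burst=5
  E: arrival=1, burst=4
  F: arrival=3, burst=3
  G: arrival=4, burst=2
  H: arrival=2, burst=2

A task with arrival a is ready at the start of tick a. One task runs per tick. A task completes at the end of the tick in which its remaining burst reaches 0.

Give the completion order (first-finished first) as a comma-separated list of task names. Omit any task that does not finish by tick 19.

t=0: queue=[C] q_used=0 → run C
t=1: queue=[C,E] q_used=1 → run C
t=2: queue=[E,C,H] q_used=0 → run E
t=3: queue=[E,C,H,F] q_used=1 → run E
t=4: queue=[C,H,F,E,G] q_used=0 → run C
t=5: queue=[C,H,F,E,G] q_used=1 → run C
t=6: queue=[H,F,E,G,C] q_used=0 → run H
t=7: queue=[H,F,E,G,C] q_used=1 → run H
t=8: queue=[F,E,G,C] q_used=0 → run F
t=9: queue=[F,E,G,C] q_used=1 → run F
t=10: queue=[E,G,C,F] q_used=0 → run E
t=11: queue=[E,G,C,F] q_used=1 → run E
t=12: queue=[G,C,F] q_used=0 → run G
t=13: queue=[G,C,F] q_used=1 → run G
t=14: queue=[C,F] q_used=0 → run C
t=15: queue=[F] q_used=0 → run F
t=16: (idle)
t=17: (idle)
t=18: (idle)
t=19: (idle)

completion order = H, E, G, C, F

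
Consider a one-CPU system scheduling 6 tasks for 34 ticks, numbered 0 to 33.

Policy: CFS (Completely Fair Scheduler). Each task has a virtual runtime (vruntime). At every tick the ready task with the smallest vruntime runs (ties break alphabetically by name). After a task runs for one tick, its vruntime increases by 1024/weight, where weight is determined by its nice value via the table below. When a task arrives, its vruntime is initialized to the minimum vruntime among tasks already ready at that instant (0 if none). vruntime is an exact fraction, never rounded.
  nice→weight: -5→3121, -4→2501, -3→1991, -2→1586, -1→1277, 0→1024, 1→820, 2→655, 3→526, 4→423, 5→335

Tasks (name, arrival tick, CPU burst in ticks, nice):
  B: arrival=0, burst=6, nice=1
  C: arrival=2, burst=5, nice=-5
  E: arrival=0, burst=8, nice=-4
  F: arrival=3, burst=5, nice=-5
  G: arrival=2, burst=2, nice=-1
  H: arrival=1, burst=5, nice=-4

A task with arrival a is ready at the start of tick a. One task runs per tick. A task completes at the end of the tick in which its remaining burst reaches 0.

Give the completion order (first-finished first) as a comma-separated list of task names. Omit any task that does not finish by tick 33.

completion order = G, C, F, H, E, B

t=0: vr[B=0 E=0] → run B
t=1: vr[B=256/205 E=0 H=0] → run E
t=2: vr[B=256/205 C=0 E=1024/2501 G=0 H=0] → run C
t=3: vr[B=256/205 C=1024/3121 E=1024/2501 F=0 G=0 H=0] → run F
t=4: vr[B=256/205 C=1024/3121 E=1024/2501 F=1024/3121 G=0 H=0] → run G
t=5: vr[B=256/205 C=1024/3121 E=1024/2501 F=1024/3121 G=1024/1277 H=0] → run H
t=6: vr[B=256/205 C=1024/3121 E=1024/2501 F=1024/3121 G=1024/1277 H=1024/2501] → run C
t=7: vr[B=256/205 C=2048/3121 E=1024/2501 F=1024/3121 G=1024/1277 H=1024/2501] → run F
t=8: vr[B=256/205 C=2048/3121 E=1024/2501 F=2048/3121 G=1024/1277 H=1024/2501] → run E
t=9: vr[B=256/205 C=2048/3121 E=2048/2501 F=2048/3121 G=1024/1277 H=1024/2501] → run H
t=10: vr[B=256/205 C=2048/3121 E=2048/2501 F=2048/3121 G=1024/1277 H=2048/2501] → run C
t=11: vr[B=256/205 C=3072/3121 E=2048/2501 F=2048/3121 G=1024/1277 H=2048/2501] → run F
t=12: vr[B=256/205 C=3072/3121 E=2048/2501 F=3072/3121 G=1024/1277 H=2048/2501] → run G
t=13: vr[B=256/205 C=3072/3121 E=2048/2501 F=3072/3121 H=2048/2501] → run E
t=14: vr[B=256/205 C=3072/3121 E=3072/2501 F=3072/3121 H=2048/2501] → run H
t=15: vr[B=256/205 C=3072/3121 E=3072/2501 F=3072/3121 H=3072/2501] → run C
t=16: vr[B=256/205 C=4096/3121 E=3072/2501 F=3072/3121 H=3072/2501] → run F
t=17: vr[B=256/205 C=4096/3121 E=3072/2501 F=4096/3121 H=3072/2501] → run E
t=18: vr[B=256/205 C=4096/3121 E=4096/2501 F=4096/3121 H=3072/2501] → run H
t=19: vr[B=256/205 C=4096/3121 E=4096/2501 F=4096/3121 H=4096/2501] → run B
t=20: vr[B=512/205 C=4096/3121 E=4096/2501 F=4096/3121 H=4096/2501] → run C
t=21: vr[B=512/205 E=4096/2501 F=4096/3121 H=4096/2501] → run F
t=22: vr[B=512/205 E=4096/2501 H=4096/2501] → run E
t=23: vr[B=512/205 E=5120/2501 H=4096/2501] → run H
t=24: vr[B=512/205 E=5120/2501] → run E
t=25: vr[B=512/205 E=6144/2501] → run E
t=26: vr[B=512/205 E=7168/2501] → run B
t=27: vr[B=768/205 E=7168/2501] → run E
t=28: vr[B=768/205] → run B
t=29: vr[B=1024/205] → run B
t=30: vr[B=256/41] → run B
t=31: (idle)
t=32: (idle)
t=33: (idle)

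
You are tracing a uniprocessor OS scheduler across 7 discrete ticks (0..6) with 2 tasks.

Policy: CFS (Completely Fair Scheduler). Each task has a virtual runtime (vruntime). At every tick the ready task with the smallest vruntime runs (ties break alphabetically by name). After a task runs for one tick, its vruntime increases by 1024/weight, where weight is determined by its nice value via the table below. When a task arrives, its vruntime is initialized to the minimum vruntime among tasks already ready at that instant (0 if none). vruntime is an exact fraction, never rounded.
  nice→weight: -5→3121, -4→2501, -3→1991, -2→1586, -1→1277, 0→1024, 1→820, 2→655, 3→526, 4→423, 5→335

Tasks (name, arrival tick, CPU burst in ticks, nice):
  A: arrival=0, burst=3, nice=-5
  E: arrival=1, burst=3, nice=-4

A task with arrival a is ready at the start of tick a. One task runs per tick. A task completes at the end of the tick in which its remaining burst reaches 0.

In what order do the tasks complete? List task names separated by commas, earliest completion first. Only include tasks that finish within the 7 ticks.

t=0: vr[A=0] → run A
t=1: vr[A=1024/3121 E=1024/3121] → run A
t=2: vr[A=2048/3121 E=1024/3121] → run E
t=3: vr[A=2048/3121 E=5756928/7805621] → run A
t=4: vr[E=5756928/7805621] → run E
t=5: vr[E=8952832/7805621] → run E
t=6: (idle)

completion order = A, E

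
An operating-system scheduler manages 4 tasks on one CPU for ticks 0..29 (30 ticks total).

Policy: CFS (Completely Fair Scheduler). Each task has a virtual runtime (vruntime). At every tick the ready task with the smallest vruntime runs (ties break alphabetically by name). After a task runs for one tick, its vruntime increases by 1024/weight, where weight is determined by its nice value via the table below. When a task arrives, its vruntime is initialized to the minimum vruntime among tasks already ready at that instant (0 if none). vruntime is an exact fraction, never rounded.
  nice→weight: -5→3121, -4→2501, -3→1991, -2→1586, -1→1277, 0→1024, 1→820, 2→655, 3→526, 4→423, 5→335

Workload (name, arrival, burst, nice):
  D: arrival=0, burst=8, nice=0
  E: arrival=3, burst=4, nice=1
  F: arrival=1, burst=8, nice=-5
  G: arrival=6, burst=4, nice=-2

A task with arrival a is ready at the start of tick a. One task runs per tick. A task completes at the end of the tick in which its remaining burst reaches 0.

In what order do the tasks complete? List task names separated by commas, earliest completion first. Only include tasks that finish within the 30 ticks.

completion order = F, G, E, D

t=0: vr[D=0] → run D
t=1: vr[D=1 F=1] → run D
t=2: vr[D=2 F=1] → run F
t=3: vr[D=2 E=4145/3121 F=4145/3121] → run E
t=4: vr[D=2 E=1648701/639805 F=4145/3121] → run F
t=5: vr[D=2 E=1648701/639805 F=5169/3121] → run F
t=6: vr[D=2 E=1648701/639805 F=6193/3121 G=6193/3121] → run F
t=7: vr[D=2 E=1648701/639805 F=7217/3121 G=6193/3121] → run G
t=8: vr[D=2 E=1648701/639805 F=7217/3121 G=6509001/2474953] → run D
t=9: vr[D=3 E=1648701/639805 F=7217/3121 G=6509001/2474953] → run F
t=10: vr[D=3 E=1648701/639805 F=8241/3121 G=6509001/2474953] → run E
t=11: vr[D=3 E=2447677/639805 F=8241/3121 G=6509001/2474953] → run G
t=12: vr[D=3 E=2447677/639805 F=8241/3121 G=8106953/2474953] → run F
t=13: vr[D=3 E=2447677/639805 F=9265/3121 G=8106953/2474953] → run F
t=14: vr[D=3 E=2447677/639805 F=10289/3121 G=8106953/2474953] → run D
t=15: vr[D=4 E=2447677/639805 F=10289/3121 G=8106953/2474953] → run G
t=16: vr[D=4 E=2447677/639805 F=10289/3121 G=9704905/2474953] → run F
t=17: vr[D=4 E=2447677/639805 G=9704905/2474953] → run E
t=18: vr[D=4 E=3246653/639805 G=9704905/2474953] → run G
t=19: vr[D=4 E=3246653/639805] → run D
t=20: vr[D=5 E=3246653/639805] → run D
t=21: vr[D=6 E=3246653/639805] → run E
t=22: vr[D=6] → run D
t=23: vr[D=7] → run D
t=24: (idle)
t=25: (idle)
t=26: (idle)
t=27: (idle)
t=28: (idle)
t=29: (idle)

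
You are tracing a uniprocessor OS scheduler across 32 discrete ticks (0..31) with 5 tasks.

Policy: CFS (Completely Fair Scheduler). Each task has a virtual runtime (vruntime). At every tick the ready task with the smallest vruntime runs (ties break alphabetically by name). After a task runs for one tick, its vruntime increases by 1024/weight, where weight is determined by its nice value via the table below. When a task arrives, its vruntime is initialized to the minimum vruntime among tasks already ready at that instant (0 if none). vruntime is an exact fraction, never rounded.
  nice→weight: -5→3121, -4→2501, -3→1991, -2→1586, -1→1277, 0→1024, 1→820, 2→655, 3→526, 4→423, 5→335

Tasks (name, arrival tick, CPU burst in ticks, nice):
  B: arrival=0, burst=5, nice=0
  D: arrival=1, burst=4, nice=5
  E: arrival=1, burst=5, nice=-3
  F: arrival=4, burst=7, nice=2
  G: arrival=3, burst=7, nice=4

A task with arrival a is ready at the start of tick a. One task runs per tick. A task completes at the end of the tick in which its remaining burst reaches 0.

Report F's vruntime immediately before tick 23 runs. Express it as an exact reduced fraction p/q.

t=0: vr[B=0] → run B
t=1: vr[B=1 D=1 E=1] → run B
t=2: vr[B=2 D=1 E=1] → run D
t=3: vr[B=2 D=1359/335 E=1 G=1] → run E
t=4: vr[B=2 D=1359/335 E=3015/1991 F=1 G=1] → run F
t=5: vr[B=2 D=1359/335 E=3015/1991 F=1679/655 G=1] → run G
t=6: vr[B=2 D=1359/335 E=3015/1991 F=1679/655 G=1447/423] → run E
t=7: vr[B=2 D=1359/335 E=4039/1991 F=1679/655 G=1447/423] → run B
t=8: vr[B=3 D=1359/335 E=4039/1991 F=1679/655 G=1447/423] → run E
t=9: vr[B=3 D=1359/335 E=5063/1991 F=1679/655 G=1447/423] → run E
t=10: vr[B=3 D=1359/335 E=6087/1991 F=1679/655 G=1447/423] → run F
t=11: vr[B=3 D=1359/335 E=6087/1991 F=2703/655 G=1447/423] → run B
t=12: vr[B=4 D=1359/335 E=6087/1991 F=2703/655 G=1447/423] → run E
t=13: vr[B=4 D=1359/335 F=2703/655 G=1447/423] → run G
t=14: vr[B=4 D=1359/335 F=2703/655 G=2471/423] → run B
t=15: vr[D=1359/335 F=2703/655 G=2471/423] → run D
t=16: vr[D=2383/335 F=2703/655 G=2471/423] → run F
t=17: vr[D=2383/335 F=3727/655 G=2471/423] → run F
t=18: vr[D=2383/335 F=4751/655 G=2471/423] → run G
t=19: vr[D=2383/335 F=4751/655 G=1165/141] → run D
t=20: vr[D=3407/335 F=4751/655 G=1165/141] → run F
t=21: vr[D=3407/335 F=1155/131 G=1165/141] → run G
t=22: vr[D=3407/335 F=1155/131 G=4519/423] → run F
t=23: vr[D=3407/335 F=6799/655 G=4519/423] → run D
t=24: vr[F=6799/655 G=4519/423] → run F
t=25: vr[G=4519/423] → run G
t=26: vr[G=5543/423] → run G
t=27: vr[G=2189/141] → run G
t=28: (idle)
t=29: (idle)
t=30: (idle)
t=31: (idle)

vruntime(F, start of tick 23) = 6799/655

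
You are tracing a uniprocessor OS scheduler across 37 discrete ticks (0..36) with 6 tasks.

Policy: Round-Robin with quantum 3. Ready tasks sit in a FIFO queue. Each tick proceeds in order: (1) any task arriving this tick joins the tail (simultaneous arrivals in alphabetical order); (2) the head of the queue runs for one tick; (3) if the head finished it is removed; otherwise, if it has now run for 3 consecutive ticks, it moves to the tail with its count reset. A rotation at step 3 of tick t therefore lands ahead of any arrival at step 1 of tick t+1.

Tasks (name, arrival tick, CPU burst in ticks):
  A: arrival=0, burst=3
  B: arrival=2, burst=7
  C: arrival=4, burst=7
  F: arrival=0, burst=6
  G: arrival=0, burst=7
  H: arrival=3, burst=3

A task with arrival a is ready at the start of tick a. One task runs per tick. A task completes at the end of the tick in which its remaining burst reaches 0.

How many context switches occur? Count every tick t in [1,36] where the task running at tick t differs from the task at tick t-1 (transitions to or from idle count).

context switches = 13

t=0: queue=[A,F,G] q_used=0 → run A
t=1: queue=[A,F,G] q_used=1 → run A
t=2: queue=[A,F,G,B] q_used=2 → run A
t=3: queue=[F,G,B,H] q_used=0 → run F
t=4: queue=[F,G,B,H,C] q_used=1 → run F
t=5: queue=[F,G,B,H,C] q_used=2 → run F
t=6: queue=[G,B,H,C,F] q_used=0 → run G
t=7: queue=[G,B,H,C,F] q_used=1 → run G
t=8: queue=[G,B,H,C,F] q_used=2 → run G
t=9: queue=[B,H,C,F,G] q_used=0 → run B
t=10: queue=[B,H,C,F,G] q_used=1 → run B
t=11: queue=[B,H,C,F,G] q_used=2 → run B
t=12: queue=[H,C,F,G,B] q_used=0 → run H
t=13: queue=[H,C,F,G,B] q_used=1 → run H
t=14: queue=[H,C,F,G,B] q_used=2 → run H
t=15: queue=[C,F,G,B] q_used=0 → run C
t=16: queue=[C,F,G,B] q_used=1 → run C
t=17: queue=[C,F,G,B] q_used=2 → run C
t=18: queue=[F,G,B,C] q_used=0 → run F
t=19: queue=[F,G,B,C] q_used=1 → run F
t=20: queue=[F,G,B,C] q_used=2 → run F
t=21: queue=[G,B,C] q_used=0 → run G
t=22: queue=[G,B,C] q_used=1 → run G
t=23: queue=[G,B,C] q_used=2 → run G
t=24: queue=[B,C,G] q_used=0 → run B
t=25: queue=[B,C,G] q_used=1 → run B
t=26: queue=[B,C,G] q_used=2 → run B
t=27: queue=[C,G,B] q_used=0 → run C
t=28: queue=[C,G,B] q_used=1 → run C
t=29: queue=[C,G,B] q_used=2 → run C
t=30: queue=[G,B,C] q_used=0 → run G
t=31: queue=[B,C] q_used=0 → run B
t=32: queue=[C] q_used=0 → run C
t=33: (idle)
t=34: (idle)
t=35: (idle)
t=36: (idle)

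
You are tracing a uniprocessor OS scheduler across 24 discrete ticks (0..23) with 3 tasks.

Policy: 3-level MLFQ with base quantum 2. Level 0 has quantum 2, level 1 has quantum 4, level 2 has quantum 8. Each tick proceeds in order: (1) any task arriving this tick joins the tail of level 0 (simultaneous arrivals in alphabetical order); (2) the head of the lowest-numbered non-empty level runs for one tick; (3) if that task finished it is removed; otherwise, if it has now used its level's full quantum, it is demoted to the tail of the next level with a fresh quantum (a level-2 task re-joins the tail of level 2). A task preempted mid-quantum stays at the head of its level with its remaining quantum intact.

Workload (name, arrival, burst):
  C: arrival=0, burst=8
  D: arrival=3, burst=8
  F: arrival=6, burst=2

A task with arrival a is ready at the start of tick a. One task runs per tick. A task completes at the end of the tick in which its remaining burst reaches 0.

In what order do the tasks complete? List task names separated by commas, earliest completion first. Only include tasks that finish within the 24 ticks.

completion order = F, C, D

t=0: L0/L1/L2 = C/-/- → run C
t=1: L0/L1/L2 = C/-/- → run C
t=2: L0/L1/L2 = -/C/- → run C
t=3: L0/L1/L2 = D/C/- → run D
t=4: L0/L1/L2 = D/C/- → run D
t=5: L0/L1/L2 = -/CD/- → run C
t=6: L0/L1/L2 = F/CD/- → run F
t=7: L0/L1/L2 = F/CD/- → run F
t=8: L0/L1/L2 = -/CD/- → run C
t=9: L0/L1/L2 = -/CD/- → run C
t=10: L0/L1/L2 = -/D/C → run D
t=11: L0/L1/L2 = -/D/C → run D
t=12: L0/L1/L2 = -/D/C → run D
t=13: L0/L1/L2 = -/D/C → run D
t=14: L0/L1/L2 = -/-/CD → run C
t=15: L0/L1/L2 = -/-/CD → run C
t=16: L0/L1/L2 = -/-/D → run D
t=17: L0/L1/L2 = -/-/D → run D
t=18: (idle)
t=19: (idle)
t=20: (idle)
t=21: (idle)
t=22: (idle)
t=23: (idle)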